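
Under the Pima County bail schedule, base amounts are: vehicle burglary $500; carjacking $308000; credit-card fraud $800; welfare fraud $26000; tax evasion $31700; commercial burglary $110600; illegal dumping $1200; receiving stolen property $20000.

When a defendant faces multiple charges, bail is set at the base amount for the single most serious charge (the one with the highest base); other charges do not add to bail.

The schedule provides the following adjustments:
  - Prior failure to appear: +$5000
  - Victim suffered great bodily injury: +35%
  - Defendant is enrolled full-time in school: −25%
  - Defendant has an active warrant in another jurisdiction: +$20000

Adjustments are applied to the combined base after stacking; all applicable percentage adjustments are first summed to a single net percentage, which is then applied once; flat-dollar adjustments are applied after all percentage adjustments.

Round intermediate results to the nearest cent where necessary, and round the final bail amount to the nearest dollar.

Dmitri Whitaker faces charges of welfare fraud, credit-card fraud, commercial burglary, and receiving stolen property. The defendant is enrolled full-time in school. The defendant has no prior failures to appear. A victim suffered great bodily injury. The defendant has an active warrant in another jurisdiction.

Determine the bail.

$141660

Base amounts from the schedule: welfare fraud $26000; credit-card fraud $800; commercial burglary $110600; receiving stolen property $20000.
Stacking rule: use the highest base only. Highest is commercial burglary at $110600. Combined base = $110600.
Net percentage adjustment: +35% −25% = +10%. $110600 × 1.1 = $121660.
Defendant has an active warrant in another jurisdiction (+$20000 flat): $121660 + $20000 = $141660.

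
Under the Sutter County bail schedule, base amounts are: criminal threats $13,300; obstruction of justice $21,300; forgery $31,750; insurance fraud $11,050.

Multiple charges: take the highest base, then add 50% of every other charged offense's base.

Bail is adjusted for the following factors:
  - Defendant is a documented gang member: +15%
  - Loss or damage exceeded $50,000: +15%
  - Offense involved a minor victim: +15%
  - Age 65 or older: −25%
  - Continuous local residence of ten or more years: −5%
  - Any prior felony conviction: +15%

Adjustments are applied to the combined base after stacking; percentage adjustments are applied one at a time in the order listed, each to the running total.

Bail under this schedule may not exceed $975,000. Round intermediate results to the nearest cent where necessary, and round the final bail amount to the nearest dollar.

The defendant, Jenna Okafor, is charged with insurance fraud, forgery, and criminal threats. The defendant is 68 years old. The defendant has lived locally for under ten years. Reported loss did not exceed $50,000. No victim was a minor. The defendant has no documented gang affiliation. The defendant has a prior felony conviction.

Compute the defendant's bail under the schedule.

$37,885

Base amounts from the schedule: insurance fraud $11,050; forgery $31,750; criminal threats $13,300.
Stacking rule: highest base plus 50% of each additional charge. Highest is forgery at $31,750. Additional: $11,050 × 50% = $5,525; $13,300 × 50% = $6,650. Combined base = $31,750 + $12,175 = $43,925.
Age 65 or older (−25%): $43,925 × 0.75 = $32,943.75.
Any prior felony conviction (+15%): $32,943.75 × 1.15 = $37,885.31.
$37,885.31 is within the $975,000 maximum.
Rounded to the nearest dollar: $37,885.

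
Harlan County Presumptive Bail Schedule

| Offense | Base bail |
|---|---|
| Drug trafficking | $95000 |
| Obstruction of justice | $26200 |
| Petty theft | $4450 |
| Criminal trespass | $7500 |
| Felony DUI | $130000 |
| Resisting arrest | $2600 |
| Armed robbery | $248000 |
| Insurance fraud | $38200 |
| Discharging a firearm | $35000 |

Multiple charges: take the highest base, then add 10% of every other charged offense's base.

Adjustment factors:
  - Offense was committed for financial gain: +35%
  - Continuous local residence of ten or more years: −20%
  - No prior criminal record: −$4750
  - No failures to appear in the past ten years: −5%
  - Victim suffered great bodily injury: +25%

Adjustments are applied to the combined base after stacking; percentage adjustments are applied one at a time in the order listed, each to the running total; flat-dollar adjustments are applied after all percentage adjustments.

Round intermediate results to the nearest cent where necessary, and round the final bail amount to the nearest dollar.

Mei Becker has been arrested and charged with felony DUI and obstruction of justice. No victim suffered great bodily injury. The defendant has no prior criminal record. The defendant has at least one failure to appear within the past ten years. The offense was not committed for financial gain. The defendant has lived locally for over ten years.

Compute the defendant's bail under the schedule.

Base amounts from the schedule: felony DUI $130000; obstruction of justice $26200.
Stacking rule: highest base plus 10% of each additional charge. Highest is felony DUI at $130000. Additional: $26200 × 10% = $2620. Combined base = $130000 + $2620 = $132620.
Continuous local residence of ten or more years (−20%): $132620 × 0.8 = $106096.
No prior criminal record (−$4750 flat): $106096 − $4750 = $101346.

$101346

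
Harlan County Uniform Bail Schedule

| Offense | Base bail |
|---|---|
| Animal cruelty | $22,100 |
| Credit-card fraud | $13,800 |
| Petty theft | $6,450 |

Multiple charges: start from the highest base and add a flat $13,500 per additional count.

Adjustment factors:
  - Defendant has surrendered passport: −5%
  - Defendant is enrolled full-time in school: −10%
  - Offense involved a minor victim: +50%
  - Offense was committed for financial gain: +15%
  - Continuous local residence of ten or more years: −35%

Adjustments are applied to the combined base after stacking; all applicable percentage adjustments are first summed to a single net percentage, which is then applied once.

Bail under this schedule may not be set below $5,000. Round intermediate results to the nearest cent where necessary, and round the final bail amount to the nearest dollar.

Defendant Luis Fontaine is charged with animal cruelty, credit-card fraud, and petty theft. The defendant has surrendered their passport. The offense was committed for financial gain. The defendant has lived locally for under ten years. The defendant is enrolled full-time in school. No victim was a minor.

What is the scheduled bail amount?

$49,100

Base amounts from the schedule: animal cruelty $22,100; credit-card fraud $13,800; petty theft $6,450.
Stacking rule: highest base plus $13,500 per additional charge. Highest is animal cruelty at $22,100; 2 additional charges → +$27,000. Combined base = $49,100.
Net percentage adjustment: −5% −10% +15% = +0%. $49,100 × 1 = $49,100.
$49,100 is at or above the $5,000 minimum.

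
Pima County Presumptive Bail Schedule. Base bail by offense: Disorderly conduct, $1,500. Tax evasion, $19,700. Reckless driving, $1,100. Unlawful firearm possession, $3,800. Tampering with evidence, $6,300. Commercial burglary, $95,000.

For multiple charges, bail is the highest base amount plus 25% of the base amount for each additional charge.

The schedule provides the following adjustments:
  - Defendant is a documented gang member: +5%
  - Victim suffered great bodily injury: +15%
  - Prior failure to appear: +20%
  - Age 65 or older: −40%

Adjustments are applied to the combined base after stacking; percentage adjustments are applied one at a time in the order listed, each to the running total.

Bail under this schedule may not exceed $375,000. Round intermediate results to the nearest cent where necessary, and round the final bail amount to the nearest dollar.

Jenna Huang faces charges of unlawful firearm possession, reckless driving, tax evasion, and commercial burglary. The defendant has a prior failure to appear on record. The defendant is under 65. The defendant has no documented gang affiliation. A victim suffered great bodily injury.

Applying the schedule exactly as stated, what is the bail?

$139,587

Base amounts from the schedule: unlawful firearm possession $3,800; reckless driving $1,100; tax evasion $19,700; commercial burglary $95,000.
Stacking rule: highest base plus 25% of each additional charge. Highest is commercial burglary at $95,000. Additional: $3,800 × 25% = $950; $1,100 × 25% = $275; $19,700 × 25% = $4,925. Combined base = $95,000 + $6,150 = $101,150.
Victim suffered great bodily injury (+15%): $101,150 × 1.15 = $116,322.50.
Prior failure to appear (+20%): $116,322.50 × 1.2 = $139,587.
$139,587 is within the $375,000 maximum.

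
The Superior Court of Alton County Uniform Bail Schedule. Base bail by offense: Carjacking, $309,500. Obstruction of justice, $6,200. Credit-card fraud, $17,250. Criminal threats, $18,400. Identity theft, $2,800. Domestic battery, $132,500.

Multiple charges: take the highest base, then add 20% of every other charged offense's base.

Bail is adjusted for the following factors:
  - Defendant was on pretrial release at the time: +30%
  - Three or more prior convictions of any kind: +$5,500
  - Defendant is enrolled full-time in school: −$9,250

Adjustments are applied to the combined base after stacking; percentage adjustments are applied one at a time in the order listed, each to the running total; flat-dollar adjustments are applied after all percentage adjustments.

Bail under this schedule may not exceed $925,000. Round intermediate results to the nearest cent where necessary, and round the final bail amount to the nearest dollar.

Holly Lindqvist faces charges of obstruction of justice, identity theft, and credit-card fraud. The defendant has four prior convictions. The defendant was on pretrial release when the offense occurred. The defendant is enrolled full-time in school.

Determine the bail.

Base amounts from the schedule: obstruction of justice $6,200; identity theft $2,800; credit-card fraud $17,250.
Stacking rule: highest base plus 20% of each additional charge. Highest is credit-card fraud at $17,250. Additional: $6,200 × 20% = $1,240; $2,800 × 20% = $560. Combined base = $17,250 + $1,800 = $19,050.
Defendant was on pretrial release at the time (+30%): $19,050 × 1.3 = $24,765.
Three or more prior convictions of any kind (+$5,500 flat): $24,765 + $5,500 = $30,265.
Defendant is enrolled full-time in school (−$9,250 flat): $30,265 − $9,250 = $21,015.
$21,015 is within the $925,000 maximum.

$21,015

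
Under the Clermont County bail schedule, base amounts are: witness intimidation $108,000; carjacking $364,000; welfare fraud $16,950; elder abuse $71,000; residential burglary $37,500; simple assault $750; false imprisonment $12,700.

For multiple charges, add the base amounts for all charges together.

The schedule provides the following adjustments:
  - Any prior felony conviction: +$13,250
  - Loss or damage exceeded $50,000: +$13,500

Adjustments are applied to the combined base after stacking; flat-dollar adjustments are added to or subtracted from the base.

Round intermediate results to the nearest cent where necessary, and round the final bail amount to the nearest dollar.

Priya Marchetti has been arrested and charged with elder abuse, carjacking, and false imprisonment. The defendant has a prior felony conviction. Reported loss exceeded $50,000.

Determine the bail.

Base amounts from the schedule: elder abuse $71,000; carjacking $364,000; false imprisonment $12,700.
Stacking rule: sum of all bases. $71,000 + $364,000 + $12,700 = $447,700.
Any prior felony conviction (+$13,250 flat): $447,700 + $13,250 = $460,950.
Loss or damage exceeded $50,000 (+$13,500 flat): $460,950 + $13,500 = $474,450.

$474,450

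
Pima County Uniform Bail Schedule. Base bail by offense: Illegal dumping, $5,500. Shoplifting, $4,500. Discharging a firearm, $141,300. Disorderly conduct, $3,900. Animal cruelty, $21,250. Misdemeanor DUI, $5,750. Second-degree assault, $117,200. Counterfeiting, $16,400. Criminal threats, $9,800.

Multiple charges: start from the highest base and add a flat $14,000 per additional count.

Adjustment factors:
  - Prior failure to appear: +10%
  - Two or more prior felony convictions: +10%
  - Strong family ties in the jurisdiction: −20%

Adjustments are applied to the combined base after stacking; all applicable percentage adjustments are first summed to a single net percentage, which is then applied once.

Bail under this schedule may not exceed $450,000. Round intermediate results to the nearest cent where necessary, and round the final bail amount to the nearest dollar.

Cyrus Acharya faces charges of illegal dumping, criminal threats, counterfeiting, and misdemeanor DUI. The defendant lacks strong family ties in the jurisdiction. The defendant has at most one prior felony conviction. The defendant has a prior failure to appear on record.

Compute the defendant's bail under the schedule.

Base amounts from the schedule: illegal dumping $5,500; criminal threats $9,800; counterfeiting $16,400; misdemeanor DUI $5,750.
Stacking rule: highest base plus $14,000 per additional charge. Highest is counterfeiting at $16,400; 3 additional charges → +$42,000. Combined base = $58,400.
Prior failure to appear (+10%): $58,400 × 1.1 = $64,240.
$64,240 is within the $450,000 maximum.

$64,240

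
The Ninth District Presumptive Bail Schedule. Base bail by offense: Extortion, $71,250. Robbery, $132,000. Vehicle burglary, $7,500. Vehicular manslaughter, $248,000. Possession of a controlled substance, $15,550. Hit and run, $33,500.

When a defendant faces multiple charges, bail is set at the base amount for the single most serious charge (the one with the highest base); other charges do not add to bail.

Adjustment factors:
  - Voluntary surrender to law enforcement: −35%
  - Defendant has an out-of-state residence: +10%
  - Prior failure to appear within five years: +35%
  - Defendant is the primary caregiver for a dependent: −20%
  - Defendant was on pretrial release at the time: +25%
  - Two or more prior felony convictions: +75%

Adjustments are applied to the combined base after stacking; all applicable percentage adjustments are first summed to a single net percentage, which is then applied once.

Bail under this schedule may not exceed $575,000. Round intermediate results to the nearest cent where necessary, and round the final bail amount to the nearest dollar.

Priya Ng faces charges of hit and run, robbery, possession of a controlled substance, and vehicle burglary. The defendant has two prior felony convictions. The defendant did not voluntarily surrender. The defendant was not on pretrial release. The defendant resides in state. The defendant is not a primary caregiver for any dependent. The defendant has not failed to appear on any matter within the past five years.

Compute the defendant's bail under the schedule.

Base amounts from the schedule: hit and run $33,500; robbery $132,000; possession of a controlled substance $15,550; vehicle burglary $7,500.
Stacking rule: use the highest base only. Highest is robbery at $132,000. Combined base = $132,000.
Two or more prior felony convictions (+75%): $132,000 × 1.75 = $231,000.
$231,000 is within the $575,000 maximum.

$231,000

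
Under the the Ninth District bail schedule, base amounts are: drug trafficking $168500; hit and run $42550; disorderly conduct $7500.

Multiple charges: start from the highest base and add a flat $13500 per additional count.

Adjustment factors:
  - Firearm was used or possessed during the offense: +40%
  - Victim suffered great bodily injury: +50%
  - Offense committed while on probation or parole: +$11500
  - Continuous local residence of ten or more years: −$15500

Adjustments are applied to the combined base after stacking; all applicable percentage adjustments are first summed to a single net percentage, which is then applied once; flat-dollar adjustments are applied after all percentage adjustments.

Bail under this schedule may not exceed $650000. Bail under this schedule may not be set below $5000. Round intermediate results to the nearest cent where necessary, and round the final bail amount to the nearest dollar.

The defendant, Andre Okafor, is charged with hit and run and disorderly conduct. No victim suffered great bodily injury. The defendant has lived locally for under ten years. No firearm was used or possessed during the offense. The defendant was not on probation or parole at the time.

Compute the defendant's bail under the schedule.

Base amounts from the schedule: hit and run $42550; disorderly conduct $7500.
Stacking rule: highest base plus $13500 per additional charge. Highest is hit and run at $42550; 1 additional charge → +$13500. Combined base = $56050.
No adjustment factors apply to this defendant.
$56050 is within the $650000 maximum.
$56050 is at or above the $5000 minimum.

$56050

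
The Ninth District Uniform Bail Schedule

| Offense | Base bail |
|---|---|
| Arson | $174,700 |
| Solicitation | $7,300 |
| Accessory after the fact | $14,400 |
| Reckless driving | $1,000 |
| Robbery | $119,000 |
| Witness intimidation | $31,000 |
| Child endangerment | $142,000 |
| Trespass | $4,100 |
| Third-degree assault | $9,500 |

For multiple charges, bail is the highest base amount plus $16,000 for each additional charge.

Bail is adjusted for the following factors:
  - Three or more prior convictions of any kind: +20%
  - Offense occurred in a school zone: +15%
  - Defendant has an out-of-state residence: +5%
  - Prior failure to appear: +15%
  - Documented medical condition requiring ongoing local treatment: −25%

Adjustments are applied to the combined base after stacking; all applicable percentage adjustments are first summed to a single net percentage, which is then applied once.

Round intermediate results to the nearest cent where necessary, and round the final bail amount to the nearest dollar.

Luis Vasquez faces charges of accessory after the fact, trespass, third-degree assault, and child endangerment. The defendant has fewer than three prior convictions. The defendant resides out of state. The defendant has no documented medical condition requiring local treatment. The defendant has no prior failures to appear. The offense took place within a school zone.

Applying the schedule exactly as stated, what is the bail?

$228,000

Base amounts from the schedule: accessory after the fact $14,400; trespass $4,100; third-degree assault $9,500; child endangerment $142,000.
Stacking rule: highest base plus $16,000 per additional charge. Highest is child endangerment at $142,000; 3 additional charges → +$48,000. Combined base = $190,000.
Net percentage adjustment: +15% +5% = +20%. $190,000 × 1.2 = $228,000.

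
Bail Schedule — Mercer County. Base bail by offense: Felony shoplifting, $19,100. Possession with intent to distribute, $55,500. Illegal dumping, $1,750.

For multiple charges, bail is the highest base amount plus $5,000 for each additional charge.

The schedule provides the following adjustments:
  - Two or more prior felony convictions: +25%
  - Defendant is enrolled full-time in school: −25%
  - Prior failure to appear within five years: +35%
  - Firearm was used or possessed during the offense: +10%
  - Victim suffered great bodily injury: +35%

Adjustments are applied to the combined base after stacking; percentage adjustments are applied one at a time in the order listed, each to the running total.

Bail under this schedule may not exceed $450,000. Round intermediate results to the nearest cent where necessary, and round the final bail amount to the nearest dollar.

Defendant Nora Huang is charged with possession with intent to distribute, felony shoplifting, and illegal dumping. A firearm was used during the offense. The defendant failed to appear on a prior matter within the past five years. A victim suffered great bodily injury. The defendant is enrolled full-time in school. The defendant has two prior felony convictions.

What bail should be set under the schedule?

Base amounts from the schedule: possession with intent to distribute $55,500; felony shoplifting $19,100; illegal dumping $1,750.
Stacking rule: highest base plus $5,000 per additional charge. Highest is possession with intent to distribute at $55,500; 2 additional charges → +$10,000. Combined base = $65,500.
Two or more prior felony convictions (+25%): $65,500 × 1.25 = $81,875.
Defendant is enrolled full-time in school (−25%): $81,875 × 0.75 = $61,406.25.
Prior failure to appear within five years (+35%): $61,406.25 × 1.35 = $82,898.44.
Firearm was used or possessed during the offense (+10%): $82,898.44 × 1.1 = $91,188.28.
Victim suffered great bodily injury (+35%): $91,188.28 × 1.35 = $123,104.18.
$123,104.18 is within the $450,000 maximum.
Rounded to the nearest dollar: $123,104.

$123,104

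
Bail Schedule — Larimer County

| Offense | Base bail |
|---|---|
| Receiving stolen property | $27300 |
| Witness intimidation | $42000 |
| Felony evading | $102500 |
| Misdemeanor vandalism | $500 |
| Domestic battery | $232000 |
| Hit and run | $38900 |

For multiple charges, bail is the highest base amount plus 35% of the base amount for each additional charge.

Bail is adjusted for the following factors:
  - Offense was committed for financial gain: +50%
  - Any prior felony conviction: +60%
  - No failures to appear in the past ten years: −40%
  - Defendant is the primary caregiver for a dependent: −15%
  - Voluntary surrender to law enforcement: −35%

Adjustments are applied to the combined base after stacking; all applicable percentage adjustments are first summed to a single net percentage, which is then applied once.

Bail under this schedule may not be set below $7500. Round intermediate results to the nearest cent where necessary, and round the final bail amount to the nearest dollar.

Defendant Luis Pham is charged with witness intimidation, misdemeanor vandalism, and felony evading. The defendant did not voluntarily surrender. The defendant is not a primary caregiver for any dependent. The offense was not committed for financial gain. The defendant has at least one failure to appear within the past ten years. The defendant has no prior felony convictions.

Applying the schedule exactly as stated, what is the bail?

$117375

Base amounts from the schedule: witness intimidation $42000; misdemeanor vandalism $500; felony evading $102500.
Stacking rule: highest base plus 35% of each additional charge. Highest is felony evading at $102500. Additional: $42000 × 35% = $14700; $500 × 35% = $175. Combined base = $102500 + $14875 = $117375.
No adjustment factors apply to this defendant.
$117375 is at or above the $7500 minimum.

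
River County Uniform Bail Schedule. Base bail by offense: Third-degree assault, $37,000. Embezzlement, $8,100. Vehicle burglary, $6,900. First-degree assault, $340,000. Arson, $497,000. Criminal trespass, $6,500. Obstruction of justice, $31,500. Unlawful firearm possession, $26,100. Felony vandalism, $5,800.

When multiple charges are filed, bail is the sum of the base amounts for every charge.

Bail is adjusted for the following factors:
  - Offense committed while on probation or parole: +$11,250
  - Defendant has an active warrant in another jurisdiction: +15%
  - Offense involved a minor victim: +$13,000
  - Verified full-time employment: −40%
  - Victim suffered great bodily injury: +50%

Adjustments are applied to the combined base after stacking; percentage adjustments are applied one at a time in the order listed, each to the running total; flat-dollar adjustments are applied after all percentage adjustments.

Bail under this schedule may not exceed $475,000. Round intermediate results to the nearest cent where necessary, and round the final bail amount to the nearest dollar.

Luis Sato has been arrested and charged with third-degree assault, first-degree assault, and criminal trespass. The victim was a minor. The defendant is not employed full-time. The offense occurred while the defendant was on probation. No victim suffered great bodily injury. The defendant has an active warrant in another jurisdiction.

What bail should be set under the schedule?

$465,275

Base amounts from the schedule: third-degree assault $37,000; first-degree assault $340,000; criminal trespass $6,500.
Stacking rule: sum of all bases. $37,000 + $340,000 + $6,500 = $383,500.
Defendant has an active warrant in another jurisdiction (+15%): $383,500 × 1.15 = $441,025.
Offense committed while on probation or parole (+$11,250 flat): $441,025 + $11,250 = $452,275.
Offense involved a minor victim (+$13,000 flat): $452,275 + $13,000 = $465,275.
$465,275 is within the $475,000 maximum.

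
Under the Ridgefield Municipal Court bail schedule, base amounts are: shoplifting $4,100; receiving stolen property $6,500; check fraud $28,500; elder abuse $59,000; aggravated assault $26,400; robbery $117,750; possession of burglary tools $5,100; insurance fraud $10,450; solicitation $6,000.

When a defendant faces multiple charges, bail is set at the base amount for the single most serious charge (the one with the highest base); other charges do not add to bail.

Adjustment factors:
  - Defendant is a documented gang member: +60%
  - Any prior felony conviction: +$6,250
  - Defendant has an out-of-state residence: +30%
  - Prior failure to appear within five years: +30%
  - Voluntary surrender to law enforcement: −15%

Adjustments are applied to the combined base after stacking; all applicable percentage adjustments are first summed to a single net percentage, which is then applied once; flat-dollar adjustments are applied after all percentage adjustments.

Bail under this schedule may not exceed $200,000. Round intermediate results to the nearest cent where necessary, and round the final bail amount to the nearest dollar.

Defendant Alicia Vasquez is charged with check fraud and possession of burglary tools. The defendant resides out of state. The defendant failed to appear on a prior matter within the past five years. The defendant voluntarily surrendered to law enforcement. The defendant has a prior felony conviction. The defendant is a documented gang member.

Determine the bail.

Base amounts from the schedule: check fraud $28,500; possession of burglary tools $5,100.
Stacking rule: use the highest base only. Highest is check fraud at $28,500. Combined base = $28,500.
Net percentage adjustment: +60% +30% +30% −15% = +105%. $28,500 × 2.05 = $58,425.
Any prior felony conviction (+$6,250 flat): $58,425 + $6,250 = $64,675.
$64,675 is within the $200,000 maximum.

$64,675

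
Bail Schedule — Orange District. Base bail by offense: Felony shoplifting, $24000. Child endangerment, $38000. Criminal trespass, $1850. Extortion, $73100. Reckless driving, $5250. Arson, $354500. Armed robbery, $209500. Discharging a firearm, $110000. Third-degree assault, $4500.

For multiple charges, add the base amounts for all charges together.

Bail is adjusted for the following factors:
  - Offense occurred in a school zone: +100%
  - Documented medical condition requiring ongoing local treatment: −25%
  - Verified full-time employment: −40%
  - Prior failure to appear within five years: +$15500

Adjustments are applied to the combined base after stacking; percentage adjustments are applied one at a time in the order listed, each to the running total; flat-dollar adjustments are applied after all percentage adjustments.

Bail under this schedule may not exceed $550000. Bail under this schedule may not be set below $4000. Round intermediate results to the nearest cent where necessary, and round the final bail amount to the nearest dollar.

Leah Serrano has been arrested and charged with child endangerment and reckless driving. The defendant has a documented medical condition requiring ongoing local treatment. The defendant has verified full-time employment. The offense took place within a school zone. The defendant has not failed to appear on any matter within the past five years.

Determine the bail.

$38925

Base amounts from the schedule: child endangerment $38000; reckless driving $5250.
Stacking rule: sum of all bases. $38000 + $5250 = $43250.
Offense occurred in a school zone (+100%): $43250 × 2 = $86500.
Documented medical condition requiring ongoing local treatment (−25%): $86500 × 0.75 = $64875.
Verified full-time employment (−40%): $64875 × 0.6 = $38925.
$38925 is within the $550000 maximum.
$38925 is at or above the $4000 minimum.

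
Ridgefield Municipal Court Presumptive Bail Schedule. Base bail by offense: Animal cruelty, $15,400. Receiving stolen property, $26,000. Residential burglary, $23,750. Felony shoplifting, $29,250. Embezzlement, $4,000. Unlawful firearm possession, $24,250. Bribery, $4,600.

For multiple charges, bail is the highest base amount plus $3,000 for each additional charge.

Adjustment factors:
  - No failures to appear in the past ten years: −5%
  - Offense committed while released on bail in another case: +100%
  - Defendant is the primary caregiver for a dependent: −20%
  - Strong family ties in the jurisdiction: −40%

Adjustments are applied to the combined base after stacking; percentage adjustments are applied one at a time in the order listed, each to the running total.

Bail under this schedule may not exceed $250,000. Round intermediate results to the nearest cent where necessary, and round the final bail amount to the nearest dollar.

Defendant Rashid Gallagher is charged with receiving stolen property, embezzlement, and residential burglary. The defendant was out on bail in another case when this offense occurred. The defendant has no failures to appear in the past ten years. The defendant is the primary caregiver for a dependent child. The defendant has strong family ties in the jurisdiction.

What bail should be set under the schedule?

Base amounts from the schedule: receiving stolen property $26,000; embezzlement $4,000; residential burglary $23,750.
Stacking rule: highest base plus $3,000 per additional charge. Highest is receiving stolen property at $26,000; 2 additional charges → +$6,000. Combined base = $32,000.
No failures to appear in the past ten years (−5%): $32,000 × 0.95 = $30,400.
Offense committed while released on bail in another case (+100%): $30,400 × 2 = $60,800.
Defendant is the primary caregiver for a dependent (−20%): $60,800 × 0.8 = $48,640.
Strong family ties in the jurisdiction (−40%): $48,640 × 0.6 = $29,184.
$29,184 is within the $250,000 maximum.

$29,184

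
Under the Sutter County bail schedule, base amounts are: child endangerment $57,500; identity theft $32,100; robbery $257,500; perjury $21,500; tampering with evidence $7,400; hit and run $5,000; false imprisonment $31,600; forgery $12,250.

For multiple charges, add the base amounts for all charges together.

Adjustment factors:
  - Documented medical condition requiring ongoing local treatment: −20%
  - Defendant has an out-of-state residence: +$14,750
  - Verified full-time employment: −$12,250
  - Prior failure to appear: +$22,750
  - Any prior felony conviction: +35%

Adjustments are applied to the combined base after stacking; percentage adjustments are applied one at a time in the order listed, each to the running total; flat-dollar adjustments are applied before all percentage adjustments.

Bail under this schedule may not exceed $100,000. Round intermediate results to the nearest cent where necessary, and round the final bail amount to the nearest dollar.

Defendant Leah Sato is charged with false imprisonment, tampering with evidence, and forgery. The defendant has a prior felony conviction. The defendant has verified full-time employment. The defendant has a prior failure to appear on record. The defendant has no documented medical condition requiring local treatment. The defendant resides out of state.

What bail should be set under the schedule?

$100,000

Base amounts from the schedule: false imprisonment $31,600; tampering with evidence $7,400; forgery $12,250.
Stacking rule: sum of all bases. $31,600 + $7,400 + $12,250 = $51,250.
Defendant has an out-of-state residence (+$14,750 flat): $51,250 + $14,750 = $66,000.
Verified full-time employment (−$12,250 flat): $66,000 − $12,250 = $53,750.
Prior failure to appear (+$22,750 flat): $53,750 + $22,750 = $76,500.
Any prior felony conviction (+35%): $76,500 × 1.35 = $103,275.
Result $103,275 exceeds the maximum of $100,000; bail is capped at $100,000.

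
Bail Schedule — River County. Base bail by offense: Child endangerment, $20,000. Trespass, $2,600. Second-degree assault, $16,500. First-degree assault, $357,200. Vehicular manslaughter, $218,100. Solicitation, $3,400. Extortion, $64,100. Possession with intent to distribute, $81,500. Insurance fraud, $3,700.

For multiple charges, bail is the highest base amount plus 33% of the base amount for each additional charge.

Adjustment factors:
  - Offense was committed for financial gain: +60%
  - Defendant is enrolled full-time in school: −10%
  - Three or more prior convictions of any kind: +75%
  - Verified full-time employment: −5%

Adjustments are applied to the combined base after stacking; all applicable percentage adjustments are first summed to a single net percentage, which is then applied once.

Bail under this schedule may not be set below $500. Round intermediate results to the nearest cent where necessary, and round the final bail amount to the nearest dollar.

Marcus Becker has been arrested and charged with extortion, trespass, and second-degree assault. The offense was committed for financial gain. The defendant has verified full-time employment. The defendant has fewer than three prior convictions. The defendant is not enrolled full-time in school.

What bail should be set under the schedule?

Base amounts from the schedule: extortion $64,100; trespass $2,600; second-degree assault $16,500.
Stacking rule: highest base plus 33% of each additional charge. Highest is extortion at $64,100. Additional: $2,600 × 33% = $858; $16,500 × 33% = $5,445. Combined base = $64,100 + $6,303 = $70,403.
Net percentage adjustment: +60% −5% = +55%. $70,403 × 1.55 = $109,124.65.
$109,124.65 is at or above the $500 minimum.
Rounded to the nearest dollar: $109,125.

$109,125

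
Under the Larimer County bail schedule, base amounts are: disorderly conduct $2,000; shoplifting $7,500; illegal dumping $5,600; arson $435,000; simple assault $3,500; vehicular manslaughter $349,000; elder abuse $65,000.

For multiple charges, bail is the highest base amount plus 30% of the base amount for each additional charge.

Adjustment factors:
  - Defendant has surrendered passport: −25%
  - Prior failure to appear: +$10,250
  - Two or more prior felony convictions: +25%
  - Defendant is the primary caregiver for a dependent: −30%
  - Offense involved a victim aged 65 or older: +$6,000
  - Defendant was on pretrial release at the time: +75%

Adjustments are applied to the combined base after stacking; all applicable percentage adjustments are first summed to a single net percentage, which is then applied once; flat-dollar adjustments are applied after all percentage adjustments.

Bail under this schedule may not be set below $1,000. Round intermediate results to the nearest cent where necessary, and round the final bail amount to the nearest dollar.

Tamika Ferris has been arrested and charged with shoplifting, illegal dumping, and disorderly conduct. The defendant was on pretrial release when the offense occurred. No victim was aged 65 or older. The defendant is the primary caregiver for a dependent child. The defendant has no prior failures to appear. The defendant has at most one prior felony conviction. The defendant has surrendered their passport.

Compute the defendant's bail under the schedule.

$11,736

Base amounts from the schedule: shoplifting $7,500; illegal dumping $5,600; disorderly conduct $2,000.
Stacking rule: highest base plus 30% of each additional charge. Highest is shoplifting at $7,500. Additional: $5,600 × 30% = $1,680; $2,000 × 30% = $600. Combined base = $7,500 + $2,280 = $9,780.
Net percentage adjustment: −25% −30% +75% = +20%. $9,780 × 1.2 = $11,736.
$11,736 is at or above the $1,000 minimum.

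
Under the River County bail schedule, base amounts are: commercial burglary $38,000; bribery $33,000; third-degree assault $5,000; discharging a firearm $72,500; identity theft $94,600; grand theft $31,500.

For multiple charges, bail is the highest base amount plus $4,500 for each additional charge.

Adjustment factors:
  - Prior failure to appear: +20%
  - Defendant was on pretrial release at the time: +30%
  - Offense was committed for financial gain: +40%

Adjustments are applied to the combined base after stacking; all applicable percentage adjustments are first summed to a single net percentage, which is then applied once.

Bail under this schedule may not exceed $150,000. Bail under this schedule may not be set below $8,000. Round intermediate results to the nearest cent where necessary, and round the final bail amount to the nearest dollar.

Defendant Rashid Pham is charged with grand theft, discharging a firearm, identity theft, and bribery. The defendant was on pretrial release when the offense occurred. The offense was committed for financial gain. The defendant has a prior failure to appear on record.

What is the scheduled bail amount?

Base amounts from the schedule: grand theft $31,500; discharging a firearm $72,500; identity theft $94,600; bribery $33,000.
Stacking rule: highest base plus $4,500 per additional charge. Highest is identity theft at $94,600; 3 additional charges → +$13,500. Combined base = $108,100.
Net percentage adjustment: +20% +30% +40% = +90%. $108,100 × 1.9 = $205,390.
Result $205,390 exceeds the maximum of $150,000; bail is capped at $150,000.
$150,000 is at or above the $8,000 minimum.

$150,000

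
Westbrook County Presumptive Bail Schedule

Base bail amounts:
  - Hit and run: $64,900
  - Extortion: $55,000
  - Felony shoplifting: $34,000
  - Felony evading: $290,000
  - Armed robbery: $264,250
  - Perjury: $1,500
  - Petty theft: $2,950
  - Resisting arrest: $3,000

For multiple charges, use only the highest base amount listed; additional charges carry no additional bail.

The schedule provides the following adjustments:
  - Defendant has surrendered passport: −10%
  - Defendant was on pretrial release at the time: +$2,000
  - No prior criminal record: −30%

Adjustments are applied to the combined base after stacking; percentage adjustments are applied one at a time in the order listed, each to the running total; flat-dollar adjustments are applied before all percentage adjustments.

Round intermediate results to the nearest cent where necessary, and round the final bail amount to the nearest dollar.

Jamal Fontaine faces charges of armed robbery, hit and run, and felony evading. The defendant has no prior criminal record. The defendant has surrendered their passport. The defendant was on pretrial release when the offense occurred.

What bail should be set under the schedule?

Base amounts from the schedule: armed robbery $264,250; hit and run $64,900; felony evading $290,000.
Stacking rule: use the highest base only. Highest is felony evading at $290,000. Combined base = $290,000.
Defendant was on pretrial release at the time (+$2,000 flat): $290,000 + $2,000 = $292,000.
Defendant has surrendered passport (−10%): $292,000 × 0.9 = $262,800.
No prior criminal record (−30%): $262,800 × 0.7 = $183,960.

$183,960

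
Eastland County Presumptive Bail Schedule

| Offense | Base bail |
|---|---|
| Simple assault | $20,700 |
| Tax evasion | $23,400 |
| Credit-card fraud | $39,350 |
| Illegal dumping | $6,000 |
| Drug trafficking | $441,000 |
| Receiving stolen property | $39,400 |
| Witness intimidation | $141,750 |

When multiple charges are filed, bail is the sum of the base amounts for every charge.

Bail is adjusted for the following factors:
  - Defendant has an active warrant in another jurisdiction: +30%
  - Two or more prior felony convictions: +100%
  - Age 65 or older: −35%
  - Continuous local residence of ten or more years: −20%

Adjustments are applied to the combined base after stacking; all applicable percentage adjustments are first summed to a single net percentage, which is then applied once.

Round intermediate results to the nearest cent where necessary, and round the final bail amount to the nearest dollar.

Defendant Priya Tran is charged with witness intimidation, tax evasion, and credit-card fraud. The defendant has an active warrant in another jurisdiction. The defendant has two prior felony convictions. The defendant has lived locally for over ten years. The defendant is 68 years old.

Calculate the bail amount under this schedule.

$357,875

Base amounts from the schedule: witness intimidation $141,750; tax evasion $23,400; credit-card fraud $39,350.
Stacking rule: sum of all bases. $141,750 + $23,400 + $39,350 = $204,500.
Net percentage adjustment: +30% +100% −35% −20% = +75%. $204,500 × 1.75 = $357,875.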